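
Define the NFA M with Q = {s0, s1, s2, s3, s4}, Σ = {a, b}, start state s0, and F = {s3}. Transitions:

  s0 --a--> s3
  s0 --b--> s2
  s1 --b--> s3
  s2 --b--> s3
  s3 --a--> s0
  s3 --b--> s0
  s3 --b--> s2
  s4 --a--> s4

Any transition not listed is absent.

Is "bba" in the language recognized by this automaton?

No

Start in {s0}.
Read 'b': {s0} → {s2}.
Read 'b': {s2} → {s3}.
Read 'a': {s3} → {s0}.
The final set {s0} contains no accepting state.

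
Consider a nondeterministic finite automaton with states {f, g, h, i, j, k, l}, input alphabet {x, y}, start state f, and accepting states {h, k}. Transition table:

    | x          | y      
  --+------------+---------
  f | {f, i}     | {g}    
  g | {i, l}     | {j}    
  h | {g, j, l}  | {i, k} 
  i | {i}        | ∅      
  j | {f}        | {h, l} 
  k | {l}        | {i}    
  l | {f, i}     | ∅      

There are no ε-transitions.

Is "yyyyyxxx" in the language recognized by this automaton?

Start in {f}.
Read 'y': {f} → {g}.
Read 'y': {g} → {j}.
Read 'y': {j} → {h, l}.
Read 'y': {h, l} → {i, k}.
Read 'y': {i, k} → {i}.
Read 'x': {i} → {i}.
Read 'x': {i} → {i}.
Read 'x': {i} → {i}.
The final set {i} contains no accepting state.

No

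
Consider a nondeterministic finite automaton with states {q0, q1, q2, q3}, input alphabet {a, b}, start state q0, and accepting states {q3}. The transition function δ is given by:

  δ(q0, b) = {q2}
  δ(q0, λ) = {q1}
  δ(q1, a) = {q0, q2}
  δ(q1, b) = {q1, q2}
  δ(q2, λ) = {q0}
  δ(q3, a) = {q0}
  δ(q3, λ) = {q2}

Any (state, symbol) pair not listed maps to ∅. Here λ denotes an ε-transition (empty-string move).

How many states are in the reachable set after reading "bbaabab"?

Start: ε-closure({q0}) = {q0, q1}.
Read 'b': q0→{q2}, q1→{q1, q2}; union {q1, q2}; ε-closure = {q0, q1, q2}.
Read 'b': q0→{q2}, q1→{q1, q2}, q2→∅; union {q1, q2}; ε-closure = {q0, q1, q2}.
Read 'a': q0→∅, q1→{q0, q2}, q2→∅; union {q0, q2}; ε-closure = {q0, q1, q2}.
Read 'a': q0→∅, q1→{q0, q2}, q2→∅; union {q0, q2}; ε-closure = {q0, q1, q2}.
Read 'b': q0→{q2}, q1→{q1, q2}, q2→∅; union {q1, q2}; ε-closure = {q0, q1, q2}.
Read 'a': q0→∅, q1→{q0, q2}, q2→∅; union {q0, q2}; ε-closure = {q0, q1, q2}.
Read 'b': q0→{q2}, q1→{q1, q2}, q2→∅; union {q1, q2}; ε-closure = {q0, q1, q2}.
That set has 3 states.

3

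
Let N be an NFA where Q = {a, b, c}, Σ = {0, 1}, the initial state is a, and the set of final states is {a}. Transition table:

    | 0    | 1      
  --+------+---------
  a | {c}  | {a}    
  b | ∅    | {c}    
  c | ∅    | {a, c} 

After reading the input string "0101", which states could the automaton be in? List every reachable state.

{a, c}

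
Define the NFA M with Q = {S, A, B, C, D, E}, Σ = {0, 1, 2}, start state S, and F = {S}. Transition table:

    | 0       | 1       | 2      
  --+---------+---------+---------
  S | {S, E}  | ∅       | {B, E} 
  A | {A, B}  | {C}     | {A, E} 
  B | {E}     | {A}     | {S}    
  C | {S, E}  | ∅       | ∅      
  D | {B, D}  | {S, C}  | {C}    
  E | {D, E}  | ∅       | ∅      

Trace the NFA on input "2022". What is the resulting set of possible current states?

Start in {S}.
Read '2': S→{B, E}; now {B, E}.
Read '0': B→{E}, E→{D, E}; now {D, E}.
Read '2': D→{C}, E→∅; now {C}.
Read '2': C→∅; now ∅.

∅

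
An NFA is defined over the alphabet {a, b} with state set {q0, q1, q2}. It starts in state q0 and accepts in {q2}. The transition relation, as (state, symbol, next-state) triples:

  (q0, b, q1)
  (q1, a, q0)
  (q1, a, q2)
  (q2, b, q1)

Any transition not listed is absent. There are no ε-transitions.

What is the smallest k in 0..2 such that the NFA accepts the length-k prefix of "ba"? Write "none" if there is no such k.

Start in {q0}.
Read 'b': {q0} → {q1}.
Read 'a': {q1} → {q0, q2}.
None of the earlier sets intersect F, but {q0, q2} does.

2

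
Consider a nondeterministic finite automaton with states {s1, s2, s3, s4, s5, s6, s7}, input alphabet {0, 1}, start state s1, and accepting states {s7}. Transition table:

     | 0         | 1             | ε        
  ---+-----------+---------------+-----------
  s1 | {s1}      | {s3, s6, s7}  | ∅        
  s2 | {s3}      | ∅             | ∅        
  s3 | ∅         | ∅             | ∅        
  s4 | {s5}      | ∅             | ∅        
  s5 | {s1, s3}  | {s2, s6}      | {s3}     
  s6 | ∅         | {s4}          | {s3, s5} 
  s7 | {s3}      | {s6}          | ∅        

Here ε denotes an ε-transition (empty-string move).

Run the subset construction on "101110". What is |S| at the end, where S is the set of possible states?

3

Start in {s1}.
Read '1': {s1} → {s3, s5, s6, s7}.
Read '0': {s3, s5, s6, s7} → {s1, s3}.
Read '1': {s1, s3} → {s3, s5, s6, s7}.
Read '1': {s3, s5, s6, s7} → {s2, s3, s4, s5, s6}.
Read '1': {s2, s3, s4, s5, s6} → {s2, s3, s4, s5, s6}.
Read '0': {s2, s3, s4, s5, s6} → {s1, s3, s5}.
That set has 3 states.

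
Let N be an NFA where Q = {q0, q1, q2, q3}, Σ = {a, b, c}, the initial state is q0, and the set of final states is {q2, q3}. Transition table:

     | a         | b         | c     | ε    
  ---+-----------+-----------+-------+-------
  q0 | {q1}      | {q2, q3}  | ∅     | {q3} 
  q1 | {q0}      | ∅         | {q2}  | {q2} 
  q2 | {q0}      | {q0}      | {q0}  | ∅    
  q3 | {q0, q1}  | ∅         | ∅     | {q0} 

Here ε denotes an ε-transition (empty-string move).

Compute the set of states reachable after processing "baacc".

Start: ε-closure({q0}) = {q0, q3}.
Read 'b': q0→{q2, q3}, q3→∅; union {q2, q3}; ε-closure = {q0, q2, q3}.
Read 'a': q0→{q1}, q2→{q0}, q3→{q0, q1}; union {q0, q1}; ε-closure = {q0, q1, q2, q3}.
Read 'a': q0→{q1}, q1→{q0}, q2→{q0}, q3→{q0, q1}; union {q0, q1}; ε-closure = {q0, q1, q2, q3}.
Read 'c': q0→∅, q1→{q2}, q2→{q0}, q3→∅; union {q0, q2}; ε-closure = {q0, q2, q3}.
Read 'c': q0→∅, q2→{q0}, q3→∅; union {q0}; ε-closure = {q0, q3}.

{q0, q3}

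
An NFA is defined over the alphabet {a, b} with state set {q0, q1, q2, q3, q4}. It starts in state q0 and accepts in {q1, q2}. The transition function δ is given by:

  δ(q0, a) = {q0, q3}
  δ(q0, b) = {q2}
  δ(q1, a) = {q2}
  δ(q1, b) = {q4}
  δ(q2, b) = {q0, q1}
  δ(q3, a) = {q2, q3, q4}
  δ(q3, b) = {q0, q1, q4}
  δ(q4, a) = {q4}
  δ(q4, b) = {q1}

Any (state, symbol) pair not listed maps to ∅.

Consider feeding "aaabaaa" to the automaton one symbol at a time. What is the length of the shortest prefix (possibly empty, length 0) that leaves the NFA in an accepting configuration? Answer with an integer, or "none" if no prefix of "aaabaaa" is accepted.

2

Start in {q0}.
Read 'a': q0→{q0, q3}; now {q0, q3}.
Read 'a': q0→{q0, q3}, q3→{q2, q3, q4}; now {q0, q2, q3, q4}.
None of the earlier sets intersect F, but {q0, q2, q3, q4} does.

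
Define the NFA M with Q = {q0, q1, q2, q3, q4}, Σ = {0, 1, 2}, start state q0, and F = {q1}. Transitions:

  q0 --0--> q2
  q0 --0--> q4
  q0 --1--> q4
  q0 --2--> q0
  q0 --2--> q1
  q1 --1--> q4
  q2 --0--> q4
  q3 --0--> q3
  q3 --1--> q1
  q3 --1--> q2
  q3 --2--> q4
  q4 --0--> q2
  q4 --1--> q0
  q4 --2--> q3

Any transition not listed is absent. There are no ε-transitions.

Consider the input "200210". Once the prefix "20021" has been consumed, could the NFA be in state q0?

Start in {q0}.
Read '2': q0→{q0, q1}; now {q0, q1}.
Read '0': q0→{q2, q4}, q1→∅; now {q2, q4}.
Read '0': q2→{q4}, q4→{q2}; now {q2, q4}.
Read '2': q2→∅, q4→{q3}; now {q3}.
Read '1': q3→{q1, q2}; now {q1, q2}.
State q0 is not in {q1, q2}.

No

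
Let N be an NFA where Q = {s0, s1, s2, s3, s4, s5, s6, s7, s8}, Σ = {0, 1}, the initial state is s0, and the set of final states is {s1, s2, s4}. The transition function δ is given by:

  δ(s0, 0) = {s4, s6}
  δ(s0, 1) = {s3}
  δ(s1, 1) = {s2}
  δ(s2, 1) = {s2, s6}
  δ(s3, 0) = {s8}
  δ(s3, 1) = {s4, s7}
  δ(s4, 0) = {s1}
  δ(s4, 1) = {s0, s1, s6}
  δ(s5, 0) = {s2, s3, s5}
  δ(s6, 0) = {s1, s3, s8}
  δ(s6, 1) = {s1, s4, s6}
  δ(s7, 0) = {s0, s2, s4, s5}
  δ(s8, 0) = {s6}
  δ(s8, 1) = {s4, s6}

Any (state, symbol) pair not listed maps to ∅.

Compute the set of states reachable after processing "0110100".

{s1, s2, s3, s4, s5, s6, s8}

Start in {s0}.
Read '0': {s0} → {s4, s6}.
Read '1': {s4, s6} → {s0, s1, s4, s6}.
Read '1': {s0, s1, s4, s6} → {s0, s1, s2, s3, s4, s6}.
Read '0': {s0, s1, s2, s3, s4, s6} → {s1, s3, s4, s6, s8}.
Read '1': {s1, s3, s4, s6, s8} → {s0, s1, s2, s4, s6, s7}.
Read '0': {s0, s1, s2, s4, s6, s7} → {s0, s1, s2, s3, s4, s5, s6, s8}.
Read '0': {s0, s1, s2, s3, s4, s5, s6, s8} → {s1, s2, s3, s4, s5, s6, s8}.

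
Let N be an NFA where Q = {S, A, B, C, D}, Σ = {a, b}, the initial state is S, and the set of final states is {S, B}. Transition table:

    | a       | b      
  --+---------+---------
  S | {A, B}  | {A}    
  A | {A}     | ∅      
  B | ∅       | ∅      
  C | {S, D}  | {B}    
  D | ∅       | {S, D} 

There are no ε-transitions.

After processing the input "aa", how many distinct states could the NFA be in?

1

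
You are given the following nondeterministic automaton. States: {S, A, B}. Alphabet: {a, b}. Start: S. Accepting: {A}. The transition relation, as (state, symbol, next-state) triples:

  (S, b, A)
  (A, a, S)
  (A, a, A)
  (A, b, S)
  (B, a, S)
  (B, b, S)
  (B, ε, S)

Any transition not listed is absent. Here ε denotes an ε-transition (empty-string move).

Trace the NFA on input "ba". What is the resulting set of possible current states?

{S, A}

Start in {S}.
Read 'b': S→{A}; now {A}.
Read 'a': A→{S, A}; now {S, A}.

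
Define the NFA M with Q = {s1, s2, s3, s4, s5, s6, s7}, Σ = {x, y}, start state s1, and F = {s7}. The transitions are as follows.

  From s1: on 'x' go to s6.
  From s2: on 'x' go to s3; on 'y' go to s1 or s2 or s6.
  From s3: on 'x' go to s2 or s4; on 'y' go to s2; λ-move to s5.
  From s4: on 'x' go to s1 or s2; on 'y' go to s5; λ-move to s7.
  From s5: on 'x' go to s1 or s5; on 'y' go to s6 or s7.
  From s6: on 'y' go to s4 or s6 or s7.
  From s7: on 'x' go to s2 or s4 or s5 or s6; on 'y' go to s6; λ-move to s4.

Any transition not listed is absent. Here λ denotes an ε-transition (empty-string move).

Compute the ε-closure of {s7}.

{s4, s7}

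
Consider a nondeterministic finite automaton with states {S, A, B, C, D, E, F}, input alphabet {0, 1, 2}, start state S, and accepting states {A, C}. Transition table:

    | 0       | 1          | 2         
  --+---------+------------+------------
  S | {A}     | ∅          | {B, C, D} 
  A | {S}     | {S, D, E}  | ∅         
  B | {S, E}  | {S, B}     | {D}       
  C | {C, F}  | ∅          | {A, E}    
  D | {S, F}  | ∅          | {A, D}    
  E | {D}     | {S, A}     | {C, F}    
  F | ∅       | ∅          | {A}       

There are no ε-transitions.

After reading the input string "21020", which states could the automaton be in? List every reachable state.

{S, C, E, F}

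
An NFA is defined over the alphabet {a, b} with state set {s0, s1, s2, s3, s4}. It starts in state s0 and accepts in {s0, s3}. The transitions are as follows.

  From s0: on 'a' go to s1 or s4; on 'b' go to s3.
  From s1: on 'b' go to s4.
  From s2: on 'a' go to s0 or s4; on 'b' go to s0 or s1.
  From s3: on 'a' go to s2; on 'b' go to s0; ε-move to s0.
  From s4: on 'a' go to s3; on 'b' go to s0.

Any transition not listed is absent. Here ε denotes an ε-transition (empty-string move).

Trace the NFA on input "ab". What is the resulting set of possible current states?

{s0, s4}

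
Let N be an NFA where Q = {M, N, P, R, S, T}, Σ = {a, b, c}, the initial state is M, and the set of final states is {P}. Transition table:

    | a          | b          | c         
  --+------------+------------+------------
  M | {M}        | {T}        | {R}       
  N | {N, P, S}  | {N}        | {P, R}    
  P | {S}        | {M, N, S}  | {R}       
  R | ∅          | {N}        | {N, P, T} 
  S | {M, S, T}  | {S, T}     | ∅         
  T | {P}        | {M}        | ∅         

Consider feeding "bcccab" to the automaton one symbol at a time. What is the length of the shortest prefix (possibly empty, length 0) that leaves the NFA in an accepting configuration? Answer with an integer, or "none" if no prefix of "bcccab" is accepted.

Start in {M}.
Read 'b': M→{T}; now {T}.
Read 'c': T→∅; now ∅.
The set is empty and remains empty for the remaining 4 symbols.
No reachable set along the way intersects F.

none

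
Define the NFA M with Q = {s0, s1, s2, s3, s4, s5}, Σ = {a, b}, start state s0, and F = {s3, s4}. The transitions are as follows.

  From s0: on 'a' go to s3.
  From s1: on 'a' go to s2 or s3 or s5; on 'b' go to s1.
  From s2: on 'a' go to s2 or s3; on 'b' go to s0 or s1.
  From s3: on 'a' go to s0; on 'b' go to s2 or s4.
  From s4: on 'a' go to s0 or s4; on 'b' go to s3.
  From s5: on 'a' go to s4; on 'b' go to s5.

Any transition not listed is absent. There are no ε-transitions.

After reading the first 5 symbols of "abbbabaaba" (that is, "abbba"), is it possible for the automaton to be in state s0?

Start in {s0}.
Read 'a': {s0} → {s3}.
Read 'b': {s3} → {s2, s4}.
Read 'b': {s2, s4} → {s0, s1, s3}.
Read 'b': {s0, s1, s3} → {s1, s2, s4}.
Read 'a': {s1, s2, s4} → {s0, s2, s3, s4, s5}.
State s0 is in {s0, s2, s3, s4, s5}.

Yes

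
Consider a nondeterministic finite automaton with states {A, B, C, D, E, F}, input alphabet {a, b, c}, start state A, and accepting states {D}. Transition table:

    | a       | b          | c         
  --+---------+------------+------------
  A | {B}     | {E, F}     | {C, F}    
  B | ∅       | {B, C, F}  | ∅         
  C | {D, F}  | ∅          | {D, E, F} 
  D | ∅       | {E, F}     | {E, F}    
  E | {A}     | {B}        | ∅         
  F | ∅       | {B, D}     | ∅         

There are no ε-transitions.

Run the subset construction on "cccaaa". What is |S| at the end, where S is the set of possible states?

0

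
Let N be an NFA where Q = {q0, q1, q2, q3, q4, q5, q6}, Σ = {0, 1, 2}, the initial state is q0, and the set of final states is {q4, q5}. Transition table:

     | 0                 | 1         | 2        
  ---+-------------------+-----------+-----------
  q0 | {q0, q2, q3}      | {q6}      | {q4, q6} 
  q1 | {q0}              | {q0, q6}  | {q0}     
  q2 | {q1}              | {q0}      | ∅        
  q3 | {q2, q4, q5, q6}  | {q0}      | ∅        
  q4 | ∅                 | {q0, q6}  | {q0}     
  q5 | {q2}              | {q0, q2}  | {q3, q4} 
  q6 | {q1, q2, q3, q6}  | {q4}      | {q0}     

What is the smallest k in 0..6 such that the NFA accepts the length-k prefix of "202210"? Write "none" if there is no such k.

Start in {q0}.
Read '2': {q0} → {q4, q6}.
None of the earlier sets intersect F, but {q4, q6} does.

1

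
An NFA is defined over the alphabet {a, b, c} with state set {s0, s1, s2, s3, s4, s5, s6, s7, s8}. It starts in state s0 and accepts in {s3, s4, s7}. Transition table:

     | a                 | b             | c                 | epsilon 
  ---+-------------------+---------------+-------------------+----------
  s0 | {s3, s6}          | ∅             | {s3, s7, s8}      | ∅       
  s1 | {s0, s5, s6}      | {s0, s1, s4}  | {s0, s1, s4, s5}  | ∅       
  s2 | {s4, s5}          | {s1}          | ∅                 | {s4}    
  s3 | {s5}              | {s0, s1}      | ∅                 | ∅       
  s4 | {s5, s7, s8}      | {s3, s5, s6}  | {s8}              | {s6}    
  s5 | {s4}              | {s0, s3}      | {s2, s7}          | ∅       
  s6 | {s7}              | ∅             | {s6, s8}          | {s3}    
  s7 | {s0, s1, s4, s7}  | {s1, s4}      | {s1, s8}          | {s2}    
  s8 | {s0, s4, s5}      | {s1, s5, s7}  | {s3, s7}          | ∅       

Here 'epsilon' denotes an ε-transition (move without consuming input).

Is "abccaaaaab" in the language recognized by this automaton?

Yes

Start in {s0}.
Read 'a': s0→{s3, s6}; now {s3, s6}.
Read 'b': s3→{s0, s1}, s6→∅; now {s0, s1}.
Read 'c': s0→{s3, s7, s8}, s1→{s0, s1, s4, s5}; union {s0, s1, s3, s4, s5, s7, s8}; ε-closure = {s0, s1, s2, s3, s4, s5, s6, s7, s8}.
Read 'c': s0→{s3, s7, s8}, s1→{s0, s1, s4, s5}, s2→∅, s3→∅, s4→{s8}, s5→{s2, s7}, s6→{s6, s8}, s7→{s1, s8}, s8→{s3, s7}; now {s0, s1, s2, s3, s4, s5, s6, s7, s8}.
Read 'a': s0→{s3, s6}, s1→{s0, s5, s6}, s2→{s4, s5}, s3→{s5}, s4→{s5, s7, s8}, s5→{s4}, s6→{s7}, s7→{s0, s1, s4, s7}, s8→{s0, s4, s5}; union {s0, s1, s3, s4, s5, s6, s7, s8}; ε-closure = {s0, s1, s2, s3, s4, s5, s6, s7, s8}.
Read 'a': s0→{s3, s6}, s1→{s0, s5, s6}, s2→{s4, s5}, s3→{s5}, s4→{s5, s7, s8}, s5→{s4}, s6→{s7}, s7→{s0, s1, s4, s7}, s8→{s0, s4, s5}; union {s0, s1, s3, s4, s5, s6, s7, s8}; ε-closure = {s0, s1, s2, s3, s4, s5, s6, s7, s8}.
Read 'a': s0→{s3, s6}, s1→{s0, s5, s6}, s2→{s4, s5}, s3→{s5}, s4→{s5, s7, s8}, s5→{s4}, s6→{s7}, s7→{s0, s1, s4, s7}, s8→{s0, s4, s5}; union {s0, s1, s3, s4, s5, s6, s7, s8}; ε-closure = {s0, s1, s2, s3, s4, s5, s6, s7, s8}.
Read 'a': s0→{s3, s6}, s1→{s0, s5, s6}, s2→{s4, s5}, s3→{s5}, s4→{s5, s7, s8}, s5→{s4}, s6→{s7}, s7→{s0, s1, s4, s7}, s8→{s0, s4, s5}; union {s0, s1, s3, s4, s5, s6, s7, s8}; ε-closure = {s0, s1, s2, s3, s4, s5, s6, s7, s8}.
Read 'a': s0→{s3, s6}, s1→{s0, s5, s6}, s2→{s4, s5}, s3→{s5}, s4→{s5, s7, s8}, s5→{s4}, s6→{s7}, s7→{s0, s1, s4, s7}, s8→{s0, s4, s5}; union {s0, s1, s3, s4, s5, s6, s7, s8}; ε-closure = {s0, s1, s2, s3, s4, s5, s6, s7, s8}.
Read 'b': s0→∅, s1→{s0, s1, s4}, s2→{s1}, s3→{s0, s1}, s4→{s3, s5, s6}, s5→{s0, s3}, s6→∅, s7→{s1, s4}, s8→{s1, s5, s7}; union {s0, s1, s3, s4, s5, s6, s7}; ε-closure = {s0, s1, s2, s3, s4, s5, s6, s7}.
The final set {s0, s1, s2, s3, s4, s5, s6, s7} contains the accepting states s3, s4, s7.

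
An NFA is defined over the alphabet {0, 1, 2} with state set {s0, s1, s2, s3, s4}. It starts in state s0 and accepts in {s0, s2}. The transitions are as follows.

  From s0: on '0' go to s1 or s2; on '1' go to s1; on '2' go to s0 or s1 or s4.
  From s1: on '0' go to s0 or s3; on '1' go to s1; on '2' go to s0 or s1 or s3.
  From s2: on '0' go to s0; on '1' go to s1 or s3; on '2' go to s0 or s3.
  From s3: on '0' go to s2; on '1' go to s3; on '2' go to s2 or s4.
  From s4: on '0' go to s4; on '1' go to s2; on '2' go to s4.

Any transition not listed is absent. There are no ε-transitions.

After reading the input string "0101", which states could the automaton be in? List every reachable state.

{s1, s3}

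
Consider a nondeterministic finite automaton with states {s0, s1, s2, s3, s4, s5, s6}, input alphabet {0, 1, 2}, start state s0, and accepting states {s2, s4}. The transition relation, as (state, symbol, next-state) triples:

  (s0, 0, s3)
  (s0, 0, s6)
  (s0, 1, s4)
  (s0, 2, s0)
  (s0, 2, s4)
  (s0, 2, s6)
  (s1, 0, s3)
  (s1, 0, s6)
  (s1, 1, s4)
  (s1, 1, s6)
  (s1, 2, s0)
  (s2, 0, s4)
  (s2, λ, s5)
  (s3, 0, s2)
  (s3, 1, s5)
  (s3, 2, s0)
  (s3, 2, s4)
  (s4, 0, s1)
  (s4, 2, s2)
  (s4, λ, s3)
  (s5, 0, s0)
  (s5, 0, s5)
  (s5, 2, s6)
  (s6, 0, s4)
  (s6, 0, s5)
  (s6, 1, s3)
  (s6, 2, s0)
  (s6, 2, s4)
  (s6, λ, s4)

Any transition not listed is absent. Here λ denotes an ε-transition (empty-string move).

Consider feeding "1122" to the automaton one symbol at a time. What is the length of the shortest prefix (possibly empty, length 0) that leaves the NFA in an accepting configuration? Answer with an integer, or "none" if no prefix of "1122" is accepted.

Start in {s0}.
Read '1': {s0} → {s3, s4}.
None of the earlier sets intersect F, but {s3, s4} does.

1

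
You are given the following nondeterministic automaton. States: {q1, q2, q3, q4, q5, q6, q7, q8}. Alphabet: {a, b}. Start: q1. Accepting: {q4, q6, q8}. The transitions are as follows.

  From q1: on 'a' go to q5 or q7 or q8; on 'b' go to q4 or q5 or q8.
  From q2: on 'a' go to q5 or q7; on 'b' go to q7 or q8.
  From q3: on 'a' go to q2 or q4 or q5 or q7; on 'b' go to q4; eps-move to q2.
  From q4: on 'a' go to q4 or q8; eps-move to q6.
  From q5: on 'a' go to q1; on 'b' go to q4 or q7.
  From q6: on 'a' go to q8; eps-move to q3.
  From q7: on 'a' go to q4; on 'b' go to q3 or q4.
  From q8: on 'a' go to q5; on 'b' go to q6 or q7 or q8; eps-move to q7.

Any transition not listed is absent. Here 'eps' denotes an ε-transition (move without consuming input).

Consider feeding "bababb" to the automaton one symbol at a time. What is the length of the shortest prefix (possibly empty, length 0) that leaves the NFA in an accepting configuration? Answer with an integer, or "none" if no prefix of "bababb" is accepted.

1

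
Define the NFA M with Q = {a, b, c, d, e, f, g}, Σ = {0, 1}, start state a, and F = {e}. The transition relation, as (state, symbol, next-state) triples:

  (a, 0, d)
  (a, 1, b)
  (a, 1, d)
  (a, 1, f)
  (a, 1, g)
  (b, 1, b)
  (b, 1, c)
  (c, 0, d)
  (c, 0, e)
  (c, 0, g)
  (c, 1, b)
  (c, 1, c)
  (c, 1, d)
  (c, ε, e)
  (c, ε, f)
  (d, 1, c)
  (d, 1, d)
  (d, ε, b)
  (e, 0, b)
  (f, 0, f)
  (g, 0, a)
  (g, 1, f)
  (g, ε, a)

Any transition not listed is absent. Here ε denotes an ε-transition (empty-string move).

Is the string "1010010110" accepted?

Yes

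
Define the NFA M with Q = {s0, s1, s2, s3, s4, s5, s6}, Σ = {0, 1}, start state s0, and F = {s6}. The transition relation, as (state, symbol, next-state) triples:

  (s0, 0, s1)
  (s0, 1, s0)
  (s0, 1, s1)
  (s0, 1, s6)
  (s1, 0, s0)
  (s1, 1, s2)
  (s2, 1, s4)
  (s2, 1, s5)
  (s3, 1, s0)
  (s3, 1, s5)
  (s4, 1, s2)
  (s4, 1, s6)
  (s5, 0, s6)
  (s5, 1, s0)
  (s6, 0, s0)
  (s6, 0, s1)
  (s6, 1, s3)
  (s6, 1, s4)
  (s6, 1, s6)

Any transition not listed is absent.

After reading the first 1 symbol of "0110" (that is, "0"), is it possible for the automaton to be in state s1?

Start in {s0}.
Read '0': s0→{s1}; now {s1}.
State s1 is in {s1}.

Yes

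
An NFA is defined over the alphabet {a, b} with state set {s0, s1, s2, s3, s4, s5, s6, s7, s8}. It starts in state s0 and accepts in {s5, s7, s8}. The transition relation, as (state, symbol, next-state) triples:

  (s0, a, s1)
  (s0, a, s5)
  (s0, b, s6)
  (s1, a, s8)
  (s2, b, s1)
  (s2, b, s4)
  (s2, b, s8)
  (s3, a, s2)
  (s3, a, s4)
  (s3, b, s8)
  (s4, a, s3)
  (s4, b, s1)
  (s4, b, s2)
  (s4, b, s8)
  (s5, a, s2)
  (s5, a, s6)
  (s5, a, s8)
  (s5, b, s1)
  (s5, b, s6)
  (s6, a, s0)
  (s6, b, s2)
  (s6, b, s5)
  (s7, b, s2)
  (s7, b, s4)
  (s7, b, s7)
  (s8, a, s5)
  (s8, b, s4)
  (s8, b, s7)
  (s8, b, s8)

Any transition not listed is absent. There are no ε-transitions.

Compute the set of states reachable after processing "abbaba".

Start in {s0}.
Read 'a': s0→{s1, s5}; now {s1, s5}.
Read 'b': s1→∅, s5→{s1, s6}; now {s1, s6}.
Read 'b': s1→∅, s6→{s2, s5}; now {s2, s5}.
Read 'a': s2→∅, s5→{s2, s6, s8}; now {s2, s6, s8}.
Read 'b': s2→{s1, s4, s8}, s6→{s2, s5}, s8→{s4, s7, s8}; now {s1, s2, s4, s5, s7, s8}.
Read 'a': s1→{s8}, s2→∅, s4→{s3}, s5→{s2, s6, s8}, s7→∅, s8→{s5}; now {s2, s3, s5, s6, s8}.

{s2, s3, s5, s6, s8}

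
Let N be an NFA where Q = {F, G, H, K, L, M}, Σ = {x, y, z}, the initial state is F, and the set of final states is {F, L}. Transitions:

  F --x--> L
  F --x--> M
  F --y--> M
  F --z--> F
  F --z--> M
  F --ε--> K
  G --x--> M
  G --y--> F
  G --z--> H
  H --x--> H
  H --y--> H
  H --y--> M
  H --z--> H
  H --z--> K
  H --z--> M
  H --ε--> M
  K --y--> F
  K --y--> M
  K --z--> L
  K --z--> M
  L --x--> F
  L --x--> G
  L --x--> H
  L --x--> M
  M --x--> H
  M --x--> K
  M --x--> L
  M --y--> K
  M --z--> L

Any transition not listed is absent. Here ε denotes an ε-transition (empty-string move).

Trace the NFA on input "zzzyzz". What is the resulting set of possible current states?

Start: ε-closure({F}) = {F, K}.
Read 'z': F→{F, M}, K→{L, M}; union {F, L, M}; ε-closure = {F, K, L, M}.
Read 'z': F→{F, M}, K→{L, M}, L→∅, M→{L}; union {F, L, M}; ε-closure = {F, K, L, M}.
Read 'z': F→{F, M}, K→{L, M}, L→∅, M→{L}; union {F, L, M}; ε-closure = {F, K, L, M}.
Read 'y': F→{M}, K→{F, M}, L→∅, M→{K}; now {F, K, M}.
Read 'z': F→{F, M}, K→{L, M}, M→{L}; union {F, L, M}; ε-closure = {F, K, L, M}.
Read 'z': F→{F, M}, K→{L, M}, L→∅, M→{L}; union {F, L, M}; ε-closure = {F, K, L, M}.

{F, K, L, M}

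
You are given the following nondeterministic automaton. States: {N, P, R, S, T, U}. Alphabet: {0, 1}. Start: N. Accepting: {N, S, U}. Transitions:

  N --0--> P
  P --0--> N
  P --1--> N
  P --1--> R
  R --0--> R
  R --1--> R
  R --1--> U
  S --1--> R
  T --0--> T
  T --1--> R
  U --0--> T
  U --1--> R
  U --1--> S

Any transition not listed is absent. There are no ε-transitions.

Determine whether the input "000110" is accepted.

No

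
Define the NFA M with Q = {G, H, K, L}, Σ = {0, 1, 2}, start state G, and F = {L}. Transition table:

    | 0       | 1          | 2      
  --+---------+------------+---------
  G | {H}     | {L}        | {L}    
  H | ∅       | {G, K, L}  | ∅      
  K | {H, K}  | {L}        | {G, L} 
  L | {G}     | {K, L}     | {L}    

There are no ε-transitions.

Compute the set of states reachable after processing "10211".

{K, L}

Start in {G}.
Read '1': G→{L}; now {L}.
Read '0': L→{G}; now {G}.
Read '2': G→{L}; now {L}.
Read '1': L→{K, L}; now {K, L}.
Read '1': K→{L}, L→{K, L}; now {K, L}.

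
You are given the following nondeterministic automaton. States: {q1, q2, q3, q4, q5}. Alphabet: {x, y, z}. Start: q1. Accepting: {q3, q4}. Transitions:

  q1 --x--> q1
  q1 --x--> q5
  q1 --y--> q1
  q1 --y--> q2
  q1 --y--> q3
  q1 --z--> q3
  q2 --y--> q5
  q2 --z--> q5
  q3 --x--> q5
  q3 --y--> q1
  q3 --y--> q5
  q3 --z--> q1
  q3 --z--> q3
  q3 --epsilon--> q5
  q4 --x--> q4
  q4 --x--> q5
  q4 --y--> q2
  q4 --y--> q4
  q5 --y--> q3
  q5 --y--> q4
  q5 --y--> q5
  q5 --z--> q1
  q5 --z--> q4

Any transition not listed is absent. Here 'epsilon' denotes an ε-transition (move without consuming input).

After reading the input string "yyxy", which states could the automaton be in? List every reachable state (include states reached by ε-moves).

Start in {q1}.
Read 'y': q1→{q1, q2, q3}; union {q1, q2, q3}; ε-closure = {q1, q2, q3, q5}.
Read 'y': q1→{q1, q2, q3}, q2→{q5}, q3→{q1, q5}, q5→{q3, q4, q5}; now {q1, q2, q3, q4, q5}.
Read 'x': q1→{q1, q5}, q2→∅, q3→{q5}, q4→{q4, q5}, q5→∅; now {q1, q4, q5}.
Read 'y': q1→{q1, q2, q3}, q4→{q2, q4}, q5→{q3, q4, q5}; now {q1, q2, q3, q4, q5}.

{q1, q2, q3, q4, q5}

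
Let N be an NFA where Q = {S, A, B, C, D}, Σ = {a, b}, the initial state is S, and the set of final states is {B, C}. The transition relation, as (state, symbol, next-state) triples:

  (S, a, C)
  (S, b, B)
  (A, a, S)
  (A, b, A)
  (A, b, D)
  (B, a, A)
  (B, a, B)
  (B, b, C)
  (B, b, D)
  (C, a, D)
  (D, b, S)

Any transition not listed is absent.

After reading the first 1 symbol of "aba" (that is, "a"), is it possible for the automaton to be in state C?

Yes

Start in {S}.
Read 'a': S→{C}; now {C}.
State C is in {C}.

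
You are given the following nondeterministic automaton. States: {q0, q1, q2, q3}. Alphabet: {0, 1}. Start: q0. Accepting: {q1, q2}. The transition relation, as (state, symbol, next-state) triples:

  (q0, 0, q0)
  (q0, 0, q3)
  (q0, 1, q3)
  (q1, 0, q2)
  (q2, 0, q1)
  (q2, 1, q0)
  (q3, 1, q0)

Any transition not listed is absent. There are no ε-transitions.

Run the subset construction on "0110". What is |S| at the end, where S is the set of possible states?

Start in {q0}.
Read '0': q0→{q0, q3}; now {q0, q3}.
Read '1': q0→{q3}, q3→{q0}; now {q0, q3}.
Read '1': q0→{q3}, q3→{q0}; now {q0, q3}.
Read '0': q0→{q0, q3}, q3→∅; now {q0, q3}.
That set has 2 states.

2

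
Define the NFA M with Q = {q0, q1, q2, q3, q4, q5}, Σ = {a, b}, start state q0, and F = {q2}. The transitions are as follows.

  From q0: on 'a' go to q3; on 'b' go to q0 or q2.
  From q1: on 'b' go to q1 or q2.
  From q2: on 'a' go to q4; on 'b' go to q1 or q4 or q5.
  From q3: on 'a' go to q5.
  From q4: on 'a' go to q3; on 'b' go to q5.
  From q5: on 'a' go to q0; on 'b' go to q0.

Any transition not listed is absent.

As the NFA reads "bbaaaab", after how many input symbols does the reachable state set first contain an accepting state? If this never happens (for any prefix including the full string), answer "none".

Start in {q0}.
Read 'b': q0→{q0, q2}; now {q0, q2}.
None of the earlier sets intersect F, but {q0, q2} does.

1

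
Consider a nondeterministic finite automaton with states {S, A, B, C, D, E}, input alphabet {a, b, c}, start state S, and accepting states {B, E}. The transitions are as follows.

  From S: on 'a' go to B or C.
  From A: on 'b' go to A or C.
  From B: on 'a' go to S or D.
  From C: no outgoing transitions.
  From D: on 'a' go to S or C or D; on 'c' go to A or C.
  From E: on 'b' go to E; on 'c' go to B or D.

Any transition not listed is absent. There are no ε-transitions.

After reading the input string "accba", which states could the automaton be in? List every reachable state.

Start in {S}.
Read 'a': {S} → {B, C}.
Read 'c': {B, C} → ∅.
The set is empty and remains empty for the remaining 3 symbols.

∅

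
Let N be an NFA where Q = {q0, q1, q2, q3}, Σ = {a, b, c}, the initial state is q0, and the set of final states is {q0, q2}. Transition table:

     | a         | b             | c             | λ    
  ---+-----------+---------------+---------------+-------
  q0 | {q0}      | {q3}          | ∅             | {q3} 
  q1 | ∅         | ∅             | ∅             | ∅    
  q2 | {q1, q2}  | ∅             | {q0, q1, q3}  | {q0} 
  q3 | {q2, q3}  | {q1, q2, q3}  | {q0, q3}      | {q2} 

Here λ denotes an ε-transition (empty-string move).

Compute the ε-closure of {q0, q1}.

{q0, q1, q2, q3}

Begin with {q0, q1}.
ε-move q0 → q3; add q3.
ε-move q3 → q2; add q2.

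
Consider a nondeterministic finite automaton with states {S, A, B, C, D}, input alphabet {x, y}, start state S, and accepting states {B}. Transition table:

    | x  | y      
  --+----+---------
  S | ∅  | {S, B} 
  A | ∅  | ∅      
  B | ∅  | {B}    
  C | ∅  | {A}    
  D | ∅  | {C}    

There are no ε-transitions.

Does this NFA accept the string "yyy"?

Yes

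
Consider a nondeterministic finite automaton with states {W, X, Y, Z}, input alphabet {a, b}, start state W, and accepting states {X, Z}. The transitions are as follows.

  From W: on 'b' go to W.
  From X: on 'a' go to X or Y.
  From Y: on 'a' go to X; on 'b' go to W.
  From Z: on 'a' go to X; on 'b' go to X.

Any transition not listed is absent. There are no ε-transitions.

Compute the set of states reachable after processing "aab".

Start in {W}.
Read 'a': {W} → ∅.
The set is empty and remains empty for the remaining 2 symbols.

∅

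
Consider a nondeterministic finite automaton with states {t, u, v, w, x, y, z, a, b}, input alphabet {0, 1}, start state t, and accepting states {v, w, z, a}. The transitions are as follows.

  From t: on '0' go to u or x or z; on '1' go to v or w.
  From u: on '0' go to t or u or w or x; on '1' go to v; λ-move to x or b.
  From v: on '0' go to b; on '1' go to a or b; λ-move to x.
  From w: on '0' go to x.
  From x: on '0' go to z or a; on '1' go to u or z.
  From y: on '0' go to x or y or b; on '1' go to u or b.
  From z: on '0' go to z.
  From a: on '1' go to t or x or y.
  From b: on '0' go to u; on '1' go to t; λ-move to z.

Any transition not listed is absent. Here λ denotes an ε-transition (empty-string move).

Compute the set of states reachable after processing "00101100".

Start in {t}.
Read '0': {t} → {u, x, z, b}.
Read '0': {u, x, z, b} → {t, u, w, x, z, a, b}.
Read '1': {t, u, w, x, z, a, b} → {t, u, v, w, x, y, z, b}.
Read '0': {t, u, v, w, x, y, z, b} → {t, u, w, x, y, z, a, b}.
Read '1': {t, u, w, x, y, z, a, b} → {t, u, v, w, x, y, z, b}.
Read '1': {t, u, v, w, x, y, z, b} → {t, u, v, w, x, z, a, b}.
Read '0': {t, u, v, w, x, z, a, b} → {t, u, w, x, z, a, b}.
Read '0': {t, u, w, x, z, a, b} → {t, u, w, x, z, a, b}.

{t, u, w, x, z, a, b}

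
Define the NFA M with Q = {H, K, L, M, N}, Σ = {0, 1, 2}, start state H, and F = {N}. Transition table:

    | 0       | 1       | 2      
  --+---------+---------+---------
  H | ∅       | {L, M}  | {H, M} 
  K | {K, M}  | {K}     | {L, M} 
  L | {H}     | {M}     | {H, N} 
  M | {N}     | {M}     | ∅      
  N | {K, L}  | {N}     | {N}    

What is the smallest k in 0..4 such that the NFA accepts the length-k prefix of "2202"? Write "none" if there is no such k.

3

Start in {H}.
Read '2': {H} → {H, M}.
Read '2': {H, M} → {H, M}.
Read '0': {H, M} → {N}.
None of the earlier sets intersect F, but {N} does.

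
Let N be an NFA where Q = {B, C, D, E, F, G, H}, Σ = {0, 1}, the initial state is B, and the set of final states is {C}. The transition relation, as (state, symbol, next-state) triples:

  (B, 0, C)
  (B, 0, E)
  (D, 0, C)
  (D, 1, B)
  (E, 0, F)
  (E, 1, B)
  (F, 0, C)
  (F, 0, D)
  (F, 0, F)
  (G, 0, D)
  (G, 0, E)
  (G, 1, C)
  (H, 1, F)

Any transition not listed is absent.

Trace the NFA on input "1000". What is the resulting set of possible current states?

∅

Start in {B}.
Read '1': B→∅; now ∅.
The set is empty and remains empty for the remaining 3 symbols.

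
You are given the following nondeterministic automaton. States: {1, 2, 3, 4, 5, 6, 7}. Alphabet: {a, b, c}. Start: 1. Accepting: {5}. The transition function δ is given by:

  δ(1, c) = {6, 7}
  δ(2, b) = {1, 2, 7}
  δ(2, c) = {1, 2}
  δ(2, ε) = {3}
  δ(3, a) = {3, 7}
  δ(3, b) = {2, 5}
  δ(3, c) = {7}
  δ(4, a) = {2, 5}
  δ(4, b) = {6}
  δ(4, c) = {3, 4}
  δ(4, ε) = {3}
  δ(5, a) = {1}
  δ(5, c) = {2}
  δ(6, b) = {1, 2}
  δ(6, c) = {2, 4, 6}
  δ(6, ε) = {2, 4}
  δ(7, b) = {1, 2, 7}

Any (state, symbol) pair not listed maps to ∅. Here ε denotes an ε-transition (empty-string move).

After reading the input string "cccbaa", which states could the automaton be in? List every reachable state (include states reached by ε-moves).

{1, 3, 7}

Start in {1}.
Read 'c': 1→{6, 7}; union {6, 7}; ε-closure = {2, 3, 4, 6, 7}.
Read 'c': 2→{1, 2}, 3→{7}, 4→{3, 4}, 6→{2, 4, 6}, 7→∅; now {1, 2, 3, 4, 6, 7}.
Read 'c': 1→{6, 7}, 2→{1, 2}, 3→{7}, 4→{3, 4}, 6→{2, 4, 6}, 7→∅; now {1, 2, 3, 4, 6, 7}.
Read 'b': 1→∅, 2→{1, 2, 7}, 3→{2, 5}, 4→{6}, 6→{1, 2}, 7→{1, 2, 7}; union {1, 2, 5, 6, 7}; ε-closure = {1, 2, 3, 4, 5, 6, 7}.
Read 'a': 1→∅, 2→∅, 3→{3, 7}, 4→{2, 5}, 5→{1}, 6→∅, 7→∅; now {1, 2, 3, 5, 7}.
Read 'a': 1→∅, 2→∅, 3→{3, 7}, 5→{1}, 7→∅; now {1, 3, 7}.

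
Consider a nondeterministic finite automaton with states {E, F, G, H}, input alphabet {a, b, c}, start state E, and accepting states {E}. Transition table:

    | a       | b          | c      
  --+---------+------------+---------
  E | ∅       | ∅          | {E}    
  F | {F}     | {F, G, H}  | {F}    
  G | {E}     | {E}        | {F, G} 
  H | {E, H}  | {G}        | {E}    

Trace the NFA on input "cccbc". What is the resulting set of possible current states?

Start in {E}.
Read 'c': {E} → {E}.
Read 'c': {E} → {E}.
Read 'c': {E} → {E}.
Read 'b': {E} → ∅.
The set is empty and remains empty for the remaining 1 symbol.

∅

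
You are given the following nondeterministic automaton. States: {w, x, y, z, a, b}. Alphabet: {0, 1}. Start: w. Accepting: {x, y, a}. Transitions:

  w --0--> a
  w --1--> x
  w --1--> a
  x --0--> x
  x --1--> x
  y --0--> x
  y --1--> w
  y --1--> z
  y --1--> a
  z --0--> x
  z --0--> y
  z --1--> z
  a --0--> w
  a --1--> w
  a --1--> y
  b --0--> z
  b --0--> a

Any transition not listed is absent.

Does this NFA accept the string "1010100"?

Yes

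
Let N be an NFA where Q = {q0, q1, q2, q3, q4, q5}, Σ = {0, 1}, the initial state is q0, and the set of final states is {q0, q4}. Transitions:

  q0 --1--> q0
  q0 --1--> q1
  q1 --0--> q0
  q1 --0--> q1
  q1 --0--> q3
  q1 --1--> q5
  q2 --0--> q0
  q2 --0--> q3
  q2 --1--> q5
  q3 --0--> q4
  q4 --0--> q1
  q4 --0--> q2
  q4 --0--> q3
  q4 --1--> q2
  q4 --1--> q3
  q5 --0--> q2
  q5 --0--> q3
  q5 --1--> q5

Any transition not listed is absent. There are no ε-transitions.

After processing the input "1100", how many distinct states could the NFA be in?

4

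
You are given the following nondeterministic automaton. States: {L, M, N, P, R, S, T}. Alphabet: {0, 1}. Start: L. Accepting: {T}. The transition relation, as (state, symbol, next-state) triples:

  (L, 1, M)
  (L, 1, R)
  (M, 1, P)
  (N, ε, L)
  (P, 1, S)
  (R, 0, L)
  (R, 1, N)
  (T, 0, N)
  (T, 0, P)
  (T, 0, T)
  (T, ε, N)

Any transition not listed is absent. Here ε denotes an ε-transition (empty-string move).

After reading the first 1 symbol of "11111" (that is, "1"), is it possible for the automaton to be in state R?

Start in {L}.
Read '1': L→{M, R}; now {M, R}.
State R is in {M, R}.

Yes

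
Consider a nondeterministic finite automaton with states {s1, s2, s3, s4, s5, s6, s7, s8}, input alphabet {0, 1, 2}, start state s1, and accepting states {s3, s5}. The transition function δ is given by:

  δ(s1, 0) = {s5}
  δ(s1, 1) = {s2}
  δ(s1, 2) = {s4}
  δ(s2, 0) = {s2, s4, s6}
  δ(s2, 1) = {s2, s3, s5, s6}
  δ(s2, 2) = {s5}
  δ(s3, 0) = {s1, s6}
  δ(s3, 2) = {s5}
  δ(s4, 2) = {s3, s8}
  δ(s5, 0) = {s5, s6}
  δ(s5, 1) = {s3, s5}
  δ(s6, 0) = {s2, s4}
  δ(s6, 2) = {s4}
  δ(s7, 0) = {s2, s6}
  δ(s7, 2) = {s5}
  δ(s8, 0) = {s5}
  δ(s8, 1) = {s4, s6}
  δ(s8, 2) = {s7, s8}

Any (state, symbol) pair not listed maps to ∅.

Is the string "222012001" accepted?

Yes

Start in {s1}.
Read '2': s1→{s4}; now {s4}.
Read '2': s4→{s3, s8}; now {s3, s8}.
Read '2': s3→{s5}, s8→{s7, s8}; now {s5, s7, s8}.
Read '0': s5→{s5, s6}, s7→{s2, s6}, s8→{s5}; now {s2, s5, s6}.
Read '1': s2→{s2, s3, s5, s6}, s5→{s3, s5}, s6→∅; now {s2, s3, s5, s6}.
Read '2': s2→{s5}, s3→{s5}, s5→∅, s6→{s4}; now {s4, s5}.
Read '0': s4→∅, s5→{s5, s6}; now {s5, s6}.
Read '0': s5→{s5, s6}, s6→{s2, s4}; now {s2, s4, s5, s6}.
Read '1': s2→{s2, s3, s5, s6}, s4→∅, s5→{s3, s5}, s6→∅; now {s2, s3, s5, s6}.
The final set {s2, s3, s5, s6} contains the accepting states s3, s5.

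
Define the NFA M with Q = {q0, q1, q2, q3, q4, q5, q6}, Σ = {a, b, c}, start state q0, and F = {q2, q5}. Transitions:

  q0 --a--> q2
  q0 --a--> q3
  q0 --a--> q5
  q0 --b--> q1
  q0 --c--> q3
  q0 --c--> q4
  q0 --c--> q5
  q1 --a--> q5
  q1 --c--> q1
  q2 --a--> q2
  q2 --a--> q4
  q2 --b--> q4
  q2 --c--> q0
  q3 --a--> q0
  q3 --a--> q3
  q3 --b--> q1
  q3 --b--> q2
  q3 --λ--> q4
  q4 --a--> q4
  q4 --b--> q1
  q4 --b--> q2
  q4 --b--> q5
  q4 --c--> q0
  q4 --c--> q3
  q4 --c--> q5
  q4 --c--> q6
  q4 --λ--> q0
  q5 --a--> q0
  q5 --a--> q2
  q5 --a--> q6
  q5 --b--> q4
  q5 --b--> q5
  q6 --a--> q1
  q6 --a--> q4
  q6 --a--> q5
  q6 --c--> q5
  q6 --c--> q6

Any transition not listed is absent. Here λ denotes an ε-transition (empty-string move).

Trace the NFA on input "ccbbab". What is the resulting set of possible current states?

{q0, q1, q2, q4, q5}

Start in {q0}.
Read 'c': q0→{q3, q4, q5}; union {q3, q4, q5}; ε-closure = {q0, q3, q4, q5}.
Read 'c': q0→{q3, q4, q5}, q3→∅, q4→{q0, q3, q5, q6}, q5→∅; now {q0, q3, q4, q5, q6}.
Read 'b': q0→{q1}, q3→{q1, q2}, q4→{q1, q2, q5}, q5→{q4, q5}, q6→∅; union {q1, q2, q4, q5}; ε-closure = {q0, q1, q2, q4, q5}.
Read 'b': q0→{q1}, q1→∅, q2→{q4}, q4→{q1, q2, q5}, q5→{q4, q5}; union {q1, q2, q4, q5}; ε-closure = {q0, q1, q2, q4, q5}.
Read 'a': q0→{q2, q3, q5}, q1→{q5}, q2→{q2, q4}, q4→{q4}, q5→{q0, q2, q6}; now {q0, q2, q3, q4, q5, q6}.
Read 'b': q0→{q1}, q2→{q4}, q3→{q1, q2}, q4→{q1, q2, q5}, q5→{q4, q5}, q6→∅; union {q1, q2, q4, q5}; ε-closure = {q0, q1, q2, q4, q5}.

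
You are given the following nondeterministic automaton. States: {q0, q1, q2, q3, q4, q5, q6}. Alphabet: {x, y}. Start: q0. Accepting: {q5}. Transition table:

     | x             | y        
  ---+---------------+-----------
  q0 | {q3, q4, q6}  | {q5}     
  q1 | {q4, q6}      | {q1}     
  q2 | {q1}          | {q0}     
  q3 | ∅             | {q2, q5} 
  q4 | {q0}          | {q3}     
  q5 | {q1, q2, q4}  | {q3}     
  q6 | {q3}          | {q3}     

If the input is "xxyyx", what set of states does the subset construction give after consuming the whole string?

{q3, q4, q6}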